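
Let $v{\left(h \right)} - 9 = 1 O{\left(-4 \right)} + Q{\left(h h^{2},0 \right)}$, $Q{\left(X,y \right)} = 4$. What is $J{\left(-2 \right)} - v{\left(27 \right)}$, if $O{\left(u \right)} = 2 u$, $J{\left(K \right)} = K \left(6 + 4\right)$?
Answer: $-25$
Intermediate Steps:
$J{\left(K \right)} = 10 K$ ($J{\left(K \right)} = K 10 = 10 K$)
$v{\left(h \right)} = 5$ ($v{\left(h \right)} = 9 + \left(1 \cdot 2 \left(-4\right) + 4\right) = 9 + \left(1 \left(-8\right) + 4\right) = 9 + \left(-8 + 4\right) = 9 - 4 = 5$)
$J{\left(-2 \right)} - v{\left(27 \right)} = 10 \left(-2\right) - 5 = -20 - 5 = -25$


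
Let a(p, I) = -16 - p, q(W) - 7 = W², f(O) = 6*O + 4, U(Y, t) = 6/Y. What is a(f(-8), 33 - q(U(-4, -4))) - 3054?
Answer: -3026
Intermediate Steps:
f(O) = 4 + 6*O
q(W) = 7 + W²
a(f(-8), 33 - q(U(-4, -4))) - 3054 = (-16 - (4 + 6*(-8))) - 3054 = (-16 - (4 - 48)) - 3054 = (-16 - 1*(-44)) - 3054 = (-16 + 44) - 3054 = 28 - 3054 = -3026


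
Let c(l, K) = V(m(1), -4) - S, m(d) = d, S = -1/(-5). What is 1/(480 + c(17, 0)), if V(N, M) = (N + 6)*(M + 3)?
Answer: 5/2364 ≈ 0.0021151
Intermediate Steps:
S = 1/5 (S = -1*(-1/5) = 1/5 ≈ 0.20000)
V(N, M) = (3 + M)*(6 + N) (V(N, M) = (6 + N)*(3 + M) = (3 + M)*(6 + N))
c(l, K) = -36/5 (c(l, K) = (18 + 3*1 + 6*(-4) - 4*1) - 1*1/5 = (18 + 3 - 24 - 4) - 1/5 = -7 - 1/5 = -36/5)
1/(480 + c(17, 0)) = 1/(480 - 36/5) = 1/(2364/5) = 5/2364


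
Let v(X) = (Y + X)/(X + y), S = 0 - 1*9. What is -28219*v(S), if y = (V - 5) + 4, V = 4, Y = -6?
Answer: -141095/2 ≈ -70548.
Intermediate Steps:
y = 3 (y = (4 - 5) + 4 = -1 + 4 = 3)
S = -9 (S = 0 - 9 = -9)
v(X) = (-6 + X)/(3 + X) (v(X) = (-6 + X)/(X + 3) = (-6 + X)/(3 + X))
-28219*v(S) = -28219*(-6 - 9)/(3 - 9) = -28219*(-15)/(-6) = -(-28219)*(-15)/6 = -28219*5/2 = -141095/2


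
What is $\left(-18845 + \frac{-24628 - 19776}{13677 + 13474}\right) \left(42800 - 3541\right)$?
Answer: $- \frac{20089026555741}{27151} \approx -7.399 \cdot 10^{8}$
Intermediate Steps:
$\left(-18845 + \frac{-24628 - 19776}{13677 + 13474}\right) \left(42800 - 3541\right) = \left(-18845 - \frac{44404}{27151}\right) 39259 = \left(- \frac{511704999}{27151}\right) 39259 = - \frac{20089026555741}{27151}$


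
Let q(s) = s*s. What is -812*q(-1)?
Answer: -812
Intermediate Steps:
q(s) = s²
-812*q(-1) = -812*(-1)² = -812*1 = -812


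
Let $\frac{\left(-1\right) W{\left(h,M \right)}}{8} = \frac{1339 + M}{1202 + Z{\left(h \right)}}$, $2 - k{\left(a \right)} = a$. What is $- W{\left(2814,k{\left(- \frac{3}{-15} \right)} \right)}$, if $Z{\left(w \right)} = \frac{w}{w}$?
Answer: $\frac{53632}{6015} \approx 8.9164$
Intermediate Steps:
$k{\left(a \right)} = 2 - a$
$Z{\left(w \right)} = 1$
$W{\left(h,M \right)} = - \frac{10712}{1203} - \frac{8 M}{1203}$ ($W{\left(h,M \right)} = - 8 \frac{1339 + M}{1202 + 1} = - 8 \frac{1339 + M}{1203} = - 8 \left(1339 + M\right) \frac{1}{1203} = - 8 \left(\frac{1339}{1203} + \frac{M}{1203}\right) = - \frac{10712}{1203} - \frac{8 M}{1203}$)
$- W{\left(2814,k{\left(- \frac{3}{-15} \right)} \right)} = - (- \frac{10712}{1203} - \frac{8 \left(2 - - \frac{3}{-15}\right)}{1203}) = - (- \frac{10712}{1203} - \frac{8 \left(2 - \left(-3\right) \left(- \frac{1}{15}\right)\right)}{1203}) = - (- \frac{10712}{1203} - \frac{8 \left(2 - \frac{1}{5}\right)}{1203}) = - (- \frac{10712}{1203} - \frac{24}{2005}) = \left(-1\right) \left(- \frac{53632}{6015}\right) = \frac{53632}{6015}$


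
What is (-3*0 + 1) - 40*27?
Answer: -1079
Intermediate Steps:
(-3*0 + 1) - 40*27 = (0 + 1) - 1080 = 1 - 1080 = -1079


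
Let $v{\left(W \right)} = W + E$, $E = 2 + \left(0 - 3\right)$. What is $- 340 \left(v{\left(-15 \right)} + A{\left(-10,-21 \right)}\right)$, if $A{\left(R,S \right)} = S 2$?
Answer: $19720$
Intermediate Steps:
$A{\left(R,S \right)} = 2 S$
$E = -1$ ($E = 2 + \left(0 - 3\right) = 2 - 3 = -1$)
$v{\left(W \right)} = -1 + W$ ($v{\left(W \right)} = W - 1 = -1 + W$)
$- 340 \left(v{\left(-15 \right)} + A{\left(-10,-21 \right)}\right) = - 340 \left(\left(-1 - 15\right) + 2 \left(-21\right)\right) = - 340 \left(-16 - 42\right) = \left(-340\right) \left(-58\right) = 19720$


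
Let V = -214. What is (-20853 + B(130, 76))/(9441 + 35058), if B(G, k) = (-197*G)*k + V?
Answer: -93687/2119 ≈ -44.213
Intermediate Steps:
B(G, k) = -214 - 197*G*k (B(G, k) = (-197*G)*k - 214 = -197*G*k - 214 = -214 - 197*G*k)
(-20853 + B(130, 76))/(9441 + 35058) = (-20853 + (-214 - 197*130*76))/(9441 + 35058) = (-20853 + (-214 - 1946360))/44499 = (-20853 - 1946574)*(1/44499) = -1967427*1/44499 = -93687/2119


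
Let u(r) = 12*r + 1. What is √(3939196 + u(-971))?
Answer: √3927545 ≈ 1981.8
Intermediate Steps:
u(r) = 1 + 12*r
√(3939196 + u(-971)) = √(3939196 + (1 + 12*(-971))) = √(3939196 + (1 - 11652)) = √(3939196 - 11651) = √3927545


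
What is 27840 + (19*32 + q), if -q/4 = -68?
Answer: 28720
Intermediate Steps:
q = 272 (q = -4*(-68) = 272)
27840 + (19*32 + q) = 27840 + (19*32 + 272) = 27840 + (608 + 272) = 27840 + 880 = 28720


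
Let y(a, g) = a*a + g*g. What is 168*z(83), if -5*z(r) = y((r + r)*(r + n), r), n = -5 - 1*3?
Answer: -26041577352/5 ≈ -5.2083e+9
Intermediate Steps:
n = -8 (n = -5 - 3 = -8)
y(a, g) = a**2 + g**2
z(r) = -r**2/5 - 4*r**2*(-8 + r)**2/5 (z(r) = -(((r + r)*(r - 8))**2 + r**2)/5 = -(((2*r)*(-8 + r))**2 + r**2)/5 = -((2*r*(-8 + r))**2 + r**2)/5 = -(4*r**2*(-8 + r)**2 + r**2)/5 = -(r**2 + 4*r**2*(-8 + r)**2)/5 = -r**2/5 - 4*r**2*(-8 + r)**2/5)
168*z(83) = 168*((1/5)*83**2*(-1 - 4*(-8 + 83)**2)) = 168*((1/5)*6889*(-1 - 4*75**2)) = 168*((1/5)*6889*(-1 - 4*5625)) = 168*((1/5)*6889*(-1 - 22500)) = 168*((1/5)*6889*(-22501)) = 168*(-155009389/5) = -26041577352/5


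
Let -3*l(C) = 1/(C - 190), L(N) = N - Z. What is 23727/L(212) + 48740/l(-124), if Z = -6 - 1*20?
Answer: 10927336767/238 ≈ 4.5913e+7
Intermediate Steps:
Z = -26 (Z = -6 - 20 = -26)
L(N) = 26 + N (L(N) = N - 1*(-26) = N + 26 = 26 + N)
l(C) = -1/(3*(-190 + C)) (l(C) = -1/(3*(C - 190)) = -1/(3*(-190 + C)))
23727/L(212) + 48740/l(-124) = 23727/(26 + 212) + 48740/((-1/(-570 + 3*(-124)))) = 23727/238 + 48740/((-1/(-570 - 372))) = 23727*(1/238) + 48740/((-1/(-942))) = 23727/238 + 48740/((-1*(-1/942))) = 23727/238 + 48740/(1/942) = 23727/238 + 48740*942 = 23727/238 + 45913080 = 10927336767/238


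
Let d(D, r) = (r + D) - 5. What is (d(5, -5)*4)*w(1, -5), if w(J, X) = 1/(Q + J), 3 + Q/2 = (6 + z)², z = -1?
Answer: -4/9 ≈ -0.44444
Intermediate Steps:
Q = 44 (Q = -6 + 2*(6 - 1)² = -6 + 2*5² = -6 + 2*25 = -6 + 50 = 44)
w(J, X) = 1/(44 + J)
d(D, r) = -5 + D + r (d(D, r) = (D + r) - 5 = -5 + D + r)
(d(5, -5)*4)*w(1, -5) = ((-5 + 5 - 5)*4)/(44 + 1) = -5*4/45 = -20*1/45 = -4/9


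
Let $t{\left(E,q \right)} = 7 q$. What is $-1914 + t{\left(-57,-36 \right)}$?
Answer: $-2166$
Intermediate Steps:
$-1914 + t{\left(-57,-36 \right)} = -1914 + 7 \left(-36\right) = -1914 - 252 = -2166$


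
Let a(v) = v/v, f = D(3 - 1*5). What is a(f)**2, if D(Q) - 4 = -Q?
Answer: 1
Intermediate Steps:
D(Q) = 4 - Q
f = 6 (f = 4 - (3 - 1*5) = 4 - (3 - 5) = 4 - 1*(-2) = 4 + 2 = 6)
a(v) = 1
a(f)**2 = 1**2 = 1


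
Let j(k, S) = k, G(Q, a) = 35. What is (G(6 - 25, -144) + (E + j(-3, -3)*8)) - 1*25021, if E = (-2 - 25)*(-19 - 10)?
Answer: -24227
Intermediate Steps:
E = 783 (E = -27*(-29) = 783)
(G(6 - 25, -144) + (E + j(-3, -3)*8)) - 1*25021 = (35 + (783 - 3*8)) - 1*25021 = (35 + (783 - 24)) - 25021 = (35 + 759) - 25021 = 794 - 25021 = -24227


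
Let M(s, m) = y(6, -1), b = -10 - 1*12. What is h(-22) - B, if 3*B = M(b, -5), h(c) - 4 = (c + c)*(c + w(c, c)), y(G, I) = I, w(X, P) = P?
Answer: 5821/3 ≈ 1940.3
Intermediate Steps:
h(c) = 4 + 4*c² (h(c) = 4 + (c + c)*(c + c) = 4 + (2*c)*(2*c) = 4 + 4*c²)
b = -22 (b = -10 - 12 = -22)
M(s, m) = -1
B = -⅓ (B = (⅓)*(-1) = -⅓ ≈ -0.33333)
h(-22) - B = (4 + 4*(-22)²) - 1*(-⅓) = (4 + 4*484) + ⅓ = (4 + 1936) + ⅓ = 1940 + ⅓ = 5821/3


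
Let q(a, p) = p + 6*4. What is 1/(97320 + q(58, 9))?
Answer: 1/97353 ≈ 1.0272e-5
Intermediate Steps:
q(a, p) = 24 + p (q(a, p) = p + 24 = 24 + p)
1/(97320 + q(58, 9)) = 1/(97320 + (24 + 9)) = 1/(97320 + 33) = 1/97353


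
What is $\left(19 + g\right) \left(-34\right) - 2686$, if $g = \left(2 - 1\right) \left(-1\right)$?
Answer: $-3298$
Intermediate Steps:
$g = -1$ ($g = 1 \left(-1\right) = -1$)
$\left(19 + g\right) \left(-34\right) - 2686 = \left(19 - 1\right) \left(-34\right) - 2686 = 18 \left(-34\right) - 2686 = -612 - 2686 = -3298$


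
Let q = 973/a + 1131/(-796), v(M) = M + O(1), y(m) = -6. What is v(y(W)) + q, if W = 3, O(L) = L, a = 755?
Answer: -3084297/600980 ≈ -5.1321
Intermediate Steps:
v(M) = 1 + M (v(M) = M + 1 = 1 + M)
q = -79397/600980 (q = 973/755 + 1131/(-796) = 973*(1/755) + 1131*(-1/796) = 973/755 - 1131/796 = -79397/600980 ≈ -0.13211)
v(y(W)) + q = (1 - 6) - 79397/600980 = -5 - 79397/600980 = -3084297/600980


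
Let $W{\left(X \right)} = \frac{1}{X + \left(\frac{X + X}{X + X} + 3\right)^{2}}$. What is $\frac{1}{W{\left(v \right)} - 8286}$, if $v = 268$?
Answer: $- \frac{284}{2353223} \approx -0.00012069$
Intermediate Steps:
$W{\left(X \right)} = \frac{1}{16 + X}$ ($W{\left(X \right)} = \frac{1}{X + \left(\frac{2 X}{2 X} + 3\right)^{2}} = \frac{1}{X + \left(2 X \frac{1}{2 X} + 3\right)^{2}} = \frac{1}{X + \left(1 + 3\right)^{2}} = \frac{1}{X + 4^{2}} = \frac{1}{X + 16} = \frac{1}{16 + X}$)
$\frac{1}{W{\left(v \right)} - 8286} = \frac{1}{\frac{1}{16 + 268} - 8286} = \frac{1}{\frac{1}{284} - 8286} = \frac{1}{- \frac{2353223}{284}} = - \frac{284}{2353223}$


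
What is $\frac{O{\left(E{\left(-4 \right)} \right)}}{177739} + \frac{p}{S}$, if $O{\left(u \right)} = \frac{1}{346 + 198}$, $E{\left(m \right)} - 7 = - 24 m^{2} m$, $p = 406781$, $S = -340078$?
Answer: $- \frac{19665830529209}{16441073630624} \approx -1.1961$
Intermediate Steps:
$E{\left(m \right)} = 7 - 24 m^{3}$ ($E{\left(m \right)} = 7 + - 24 m^{2} m = 7 - 24 m^{3}$)
$O{\left(u \right)} = \frac{1}{544}$
$\frac{O{\left(E{\left(-4 \right)} \right)}}{177739} + \frac{p}{S} = \frac{1}{544 \cdot 177739} + \frac{406781}{-340078} = \frac{1}{544} \cdot \frac{1}{177739} + 406781 \left(- \frac{1}{340078}\right) = \frac{1}{96690016} - \frac{406781}{340078} = - \frac{19665830529209}{16441073630624}$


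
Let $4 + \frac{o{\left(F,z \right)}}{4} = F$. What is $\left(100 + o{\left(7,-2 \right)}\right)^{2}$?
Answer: $12544$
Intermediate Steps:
$o{\left(F,z \right)} = -16 + 4 F$
$\left(100 + o{\left(7,-2 \right)}\right)^{2} = \left(100 + \left(-16 + 4 \cdot 7\right)\right)^{2} = \left(100 + \left(-16 + 28\right)\right)^{2} = \left(100 + 12\right)^{2} = 112^{2} = 12544$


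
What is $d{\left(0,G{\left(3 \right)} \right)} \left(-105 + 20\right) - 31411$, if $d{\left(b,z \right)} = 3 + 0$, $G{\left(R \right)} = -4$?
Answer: $-31666$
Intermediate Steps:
$d{\left(b,z \right)} = 3$
$d{\left(0,G{\left(3 \right)} \right)} \left(-105 + 20\right) - 31411 = 3 \left(-105 + 20\right) - 31411 = 3 \left(-85\right) - 31411 = -255 - 31411 = -31666$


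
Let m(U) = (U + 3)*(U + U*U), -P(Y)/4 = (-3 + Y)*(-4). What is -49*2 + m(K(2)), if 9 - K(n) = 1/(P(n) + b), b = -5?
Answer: 9235192/9261 ≈ 997.21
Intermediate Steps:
P(Y) = -48 + 16*Y (P(Y) = -4*(-3 + Y)*(-4) = -4*(12 - 4*Y) = -48 + 16*Y)
K(n) = 9 - 1/(-53 + 16*n) (K(n) = 9 - 1/((-48 + 16*n) - 5) = 9 - 1/(-53 + 16*n))
m(U) = (3 + U)*(U + U²)
-49*2 + m(K(2)) = -49*2 + (2*(-239 + 72*2)/(-53 + 16*2))*(3 + (2*(-239 + 72*2)/(-53 + 16*2))² + 4*(2*(-239 + 72*2)/(-53 + 16*2))) = -98 + (2*(-239 + 144)/(-53 + 32))*(3 + (2*(-239 + 144)/(-53 + 32))² + 4*(2*(-239 + 144)/(-53 + 32))) = -98 + (2*(-95)/(-21))*(3 + (2*(-95)/(-21))² + 4*(2*(-95)/(-21))) = -98 + (2*(-1/21)*(-95))*(3 + (2*(-1/21)*(-95))² + 4*(2*(-1/21)*(-95))) = -98 + 190*(3 + (190/21)² + 4*(190/21))/21 = -98 + 190*(3 + 36100/441 + 760/21)/21 = -98 + (190/21)*(53383/441) = -98 + 10142770/9261 = 9235192/9261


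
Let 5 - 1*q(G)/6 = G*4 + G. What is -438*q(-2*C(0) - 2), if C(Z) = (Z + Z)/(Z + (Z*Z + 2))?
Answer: -39420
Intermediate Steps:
C(Z) = 2*Z/(2 + Z + Z²) (C(Z) = (2*Z)/(Z + (Z² + 2)) = (2*Z)/(Z + (2 + Z²)) = (2*Z)/(2 + Z + Z²) = 2*Z/(2 + Z + Z²))
q(G) = 30 - 30*G (q(G) = 30 - 6*(G*4 + G) = 30 - 6*(4*G + G) = 30 - 30*G)
-438*q(-2*C(0) - 2) = -438*(30 - 30*(-4*0/(2 + 0 + 0²) - 2)) = -438*(30 - 30*(-4*0/(2 + 0 + 0) - 2)) = -438*(30 - 30*(-4*0/2 - 2)) = -438*(30 - 30*(-2*0 - 2)) = -438*(30 - 30*(0 - 2)) = -438*(30 - 30*(-2)) = -438*(30 + 60) = -438*90 = -39420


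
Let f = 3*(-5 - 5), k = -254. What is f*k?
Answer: 7620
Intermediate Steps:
f = -30 (f = 3*(-10) = -30)
f*k = -30*(-254) = 7620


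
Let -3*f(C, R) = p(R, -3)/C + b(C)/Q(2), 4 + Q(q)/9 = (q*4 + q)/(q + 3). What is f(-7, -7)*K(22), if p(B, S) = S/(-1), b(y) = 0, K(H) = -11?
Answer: -11/7 ≈ -1.5714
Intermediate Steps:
Q(q) = -36 + 45*q/(3 + q) (Q(q) = -36 + 9*((q*4 + q)/(q + 3)) = -36 + 9*((4*q + q)/(3 + q)) = -36 + 9*((5*q)/(3 + q)) = -36 + 9*(5*q/(3 + q)) = -36 + 45*q/(3 + q))
p(B, S) = -S (p(B, S) = S*(-1) = -S)
f(C, R) = -1/C (f(C, R) = -((-1*(-3))/C + 0/((9*(-12 + 2)/(3 + 2))))/3 = -(3/C + 0/((9*(-10)/5)))/3 = -(3/C + 0/((9*(1/5)*(-10))))/3 = -(3/C + 0/(-18))/3 = -(3/C + 0*(-1/18))/3 = -(3/C + 0)/3 = -1/C)
f(-7, -7)*K(22) = -1/(-7)*(-11) = -1*(-1/7)*(-11) = (1/7)*(-11) = -11/7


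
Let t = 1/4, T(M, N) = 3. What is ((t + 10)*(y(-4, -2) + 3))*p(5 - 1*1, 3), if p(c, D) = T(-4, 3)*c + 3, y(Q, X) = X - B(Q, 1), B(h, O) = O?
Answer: 0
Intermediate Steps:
y(Q, X) = -1 + X (y(Q, X) = X - 1*1 = X - 1 = -1 + X)
p(c, D) = 3 + 3*c (p(c, D) = 3*c + 3 = 3 + 3*c)
t = 1/4 ≈ 0.25000
((t + 10)*(y(-4, -2) + 3))*p(5 - 1*1, 3) = ((1/4 + 10)*((-1 - 2) + 3))*(3 + 3*(5 - 1*1)) = (41*(-3 + 3)/4)*(3 + 3*(5 - 1)) = ((41/4)*0)*(3 + 3*4) = 0*(3 + 12) = 0*15 = 0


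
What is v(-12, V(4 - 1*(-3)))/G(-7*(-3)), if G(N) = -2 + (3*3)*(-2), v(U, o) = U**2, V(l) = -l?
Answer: -36/5 ≈ -7.2000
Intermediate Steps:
G(N) = -20 (G(N) = -2 + 9*(-2) = -2 - 18 = -20)
v(-12, V(4 - 1*(-3)))/G(-7*(-3)) = (-12)**2/(-20) = 144*(-1/20) = -36/5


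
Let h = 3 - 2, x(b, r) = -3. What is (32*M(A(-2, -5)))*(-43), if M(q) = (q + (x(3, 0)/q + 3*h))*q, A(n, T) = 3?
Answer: -20640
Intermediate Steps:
h = 1
M(q) = q*(3 + q - 3/q) (M(q) = (q + (-3/q + 3*1))*q = (q + (-3/q + 3))*q = (q + (3 - 3/q))*q = (3 + q - 3/q)*q = q*(3 + q - 3/q))
(32*M(A(-2, -5)))*(-43) = (32*(-3 + 3² + 3*3))*(-43) = (32*(-3 + 9 + 9))*(-43) = (32*15)*(-43) = 480*(-43) = -20640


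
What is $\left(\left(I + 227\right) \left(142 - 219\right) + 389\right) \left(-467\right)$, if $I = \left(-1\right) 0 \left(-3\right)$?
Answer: $7981030$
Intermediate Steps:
$I = 0$ ($I = 0 \left(-3\right) = 0$)
$\left(\left(I + 227\right) \left(142 - 219\right) + 389\right) \left(-467\right) = \left(\left(0 + 227\right) \left(142 - 219\right) + 389\right) \left(-467\right) = \left(227 \left(-77\right) + 389\right) \left(-467\right) = \left(-17479 + 389\right) \left(-467\right) = \left(-17090\right) \left(-467\right) = 7981030$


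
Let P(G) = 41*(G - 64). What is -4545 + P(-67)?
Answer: -9916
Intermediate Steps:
P(G) = -2624 + 41*G (P(G) = 41*(-64 + G) = -2624 + 41*G)
-4545 + P(-67) = -4545 + (-2624 + 41*(-67)) = -4545 + (-2624 - 2747) = -4545 - 5371 = -9916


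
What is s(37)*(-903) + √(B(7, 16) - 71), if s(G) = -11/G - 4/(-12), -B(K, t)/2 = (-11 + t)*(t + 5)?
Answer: -1204/37 + I*√281 ≈ -32.541 + 16.763*I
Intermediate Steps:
B(K, t) = -2*(-11 + t)*(5 + t) (B(K, t) = -2*(-11 + t)*(t + 5) = -2*(-11 + t)*(5 + t))
s(G) = ⅓ - 11/G (s(G) = -11/G - 4*(-1/12) = -11/G + ⅓ = ⅓ - 11/G)
s(37)*(-903) + √(B(7, 16) - 71) = ((⅓)*(-33 + 37)/37)*(-903) + √((110 - 2*16² + 12*16) - 71) = ((⅓)*(1/37)*4)*(-903) + √((110 - 2*256 + 192) - 71) = (4/111)*(-903) + √((110 - 512 + 192) - 71) = -1204/37 + √(-210 - 71) = -1204/37 + √(-281) = -1204/37 + I*√281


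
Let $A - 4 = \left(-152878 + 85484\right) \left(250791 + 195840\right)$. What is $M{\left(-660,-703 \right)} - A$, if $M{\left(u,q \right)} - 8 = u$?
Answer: $30100248958$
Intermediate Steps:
$M{\left(u,q \right)} = 8 + u$
$A = -30100249610$ ($A = 4 + \left(-152878 + 85484\right) \left(250791 + 195840\right) = 4 - 30100249614 = -30100249610$)
$M{\left(-660,-703 \right)} - A = \left(8 - 660\right) - -30100249610 = -652 + 30100249610 = 30100248958$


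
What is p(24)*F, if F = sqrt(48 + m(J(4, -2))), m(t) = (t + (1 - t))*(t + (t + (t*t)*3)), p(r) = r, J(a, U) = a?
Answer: 48*sqrt(26) ≈ 244.75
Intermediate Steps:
m(t) = 2*t + 3*t**2 (m(t) = 1*(t + (t + t**2*3)) = 1*(t + (t + 3*t**2)) = 1*(2*t + 3*t**2) = 2*t + 3*t**2)
F = 2*sqrt(26) (F = sqrt(48 + 4*(2 + 3*4)) = sqrt(48 + 4*(2 + 12)) = sqrt(48 + 4*14) = sqrt(48 + 56) = sqrt(104) = 2*sqrt(26) ≈ 10.198)
p(24)*F = 24*(2*sqrt(26)) = 48*sqrt(26)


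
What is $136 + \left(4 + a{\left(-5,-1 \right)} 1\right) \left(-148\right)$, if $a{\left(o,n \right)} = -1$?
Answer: $-308$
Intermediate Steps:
$136 + \left(4 + a{\left(-5,-1 \right)} 1\right) \left(-148\right) = 136 + \left(4 - 1\right) \left(-148\right) = 136 + 3 \left(-148\right) = 136 - 444 = -308$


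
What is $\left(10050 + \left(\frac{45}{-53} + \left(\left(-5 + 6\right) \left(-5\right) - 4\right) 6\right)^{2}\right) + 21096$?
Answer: $\frac{95939763}{2809} \approx 34154.0$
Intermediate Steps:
$\left(10050 + \left(\frac{45}{-53} + \left(\left(-5 + 6\right) \left(-5\right) - 4\right) 6\right)^{2}\right) + 21096 = \left(10050 + \left(45 \left(- \frac{1}{53}\right) + \left(1 \left(-5\right) - 4\right) 6\right)^{2}\right) + 21096 = \left(10050 + \left(- \frac{45}{53} + \left(-5 - 4\right) 6\right)^{2}\right) + 21096 = \left(10050 + \left(- \frac{45}{53} - 54\right)^{2}\right) + 21096 = \left(10050 + \left(- \frac{2907}{53}\right)^{2}\right) + 21096 = \left(10050 + \frac{8450649}{2809}\right) + 21096 = \frac{36681099}{2809} + 21096 = \frac{95939763}{2809}$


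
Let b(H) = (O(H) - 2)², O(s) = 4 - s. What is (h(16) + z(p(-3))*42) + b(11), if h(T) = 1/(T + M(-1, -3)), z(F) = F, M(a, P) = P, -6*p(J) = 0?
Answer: 1054/13 ≈ 81.077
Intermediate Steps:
p(J) = 0 (p(J) = -⅙*0 = 0)
h(T) = 1/(-3 + T) (h(T) = 1/(T - 3) = 1/(-3 + T))
b(H) = (2 - H)² (b(H) = ((4 - H) - 2)² = (2 - H)²)
(h(16) + z(p(-3))*42) + b(11) = (1/(-3 + 16) + 0*42) + (-2 + 11)² = (1/13 + 0) + 9² = (1/13 + 0) + 81 = 1/13 + 81 = 1054/13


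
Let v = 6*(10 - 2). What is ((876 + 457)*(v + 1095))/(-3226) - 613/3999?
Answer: -6094929919/12900774 ≈ -472.45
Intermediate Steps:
v = 48 (v = 6*8 = 48)
((876 + 457)*(v + 1095))/(-3226) - 613/3999 = ((876 + 457)*(48 + 1095))/(-3226) - 613/3999 = (1333*1143)*(-1/3226) - 613*1/3999 = 1523619*(-1/3226) - 613/3999 = -1523619/3226 - 613/3999 = -6094929919/12900774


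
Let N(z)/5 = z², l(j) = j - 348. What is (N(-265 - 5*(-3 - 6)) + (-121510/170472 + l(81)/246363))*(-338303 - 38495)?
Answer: -319131716441486659759/3499832778 ≈ -9.1185e+10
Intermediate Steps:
l(j) = -348 + j
N(z) = 5*z²
(N(-265 - 5*(-3 - 6)) + (-121510/170472 + l(81)/246363))*(-338303 - 38495) = (5*(-265 - 5*(-3 - 6))² + (-121510/170472 + (-348 + 81)/246363))*(-338303 - 38495) = (5*(-265 - 5*(-9))² + (-121510*1/170472 - 267*1/246363))*(-376798) = (5*(-265 + 45)² + (-60755/85236 - 89/82121))*(-376798) = (5*(-220)² - 4996847359/6999665556)*(-376798) = (5*48400 - 4996847359/6999665556)*(-376798) = (242000 - 4996847359/6999665556)*(-376798) = (1693914067704641/6999665556)*(-376798) = -319131716441486659759/3499832778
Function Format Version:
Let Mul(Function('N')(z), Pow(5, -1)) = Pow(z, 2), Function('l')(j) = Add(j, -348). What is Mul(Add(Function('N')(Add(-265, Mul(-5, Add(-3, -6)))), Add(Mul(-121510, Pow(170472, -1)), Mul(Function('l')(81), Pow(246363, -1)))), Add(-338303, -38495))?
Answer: Rational(-319131716441486659759, 3499832778) ≈ -9.1185e+10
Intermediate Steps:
Function('l')(j) = Add(-348, j)
Function('N')(z) = Mul(5, Pow(z, 2))
Mul(Add(Function('N')(Add(-265, Mul(-5, Add(-3, -6)))), Add(Mul(-121510, Pow(170472, -1)), Mul(Function('l')(81), Pow(246363, -1)))), Add(-338303, -38495)) = Mul(Add(Mul(5, Pow(Add(-265, Mul(-5, Add(-3, -6))), 2)), Add(Mul(-121510, Pow(170472, -1)), Mul(Add(-348, 81), Pow(246363, -1)))), Add(-338303, -38495)) = Mul(Add(Mul(5, Pow(Add(-265, Mul(-5, -9)), 2)), Add(Mul(-121510, Rational(1, 170472)), Mul(-267, Rational(1, 246363)))), -376798) = Mul(Add(Mul(5, Pow(Add(-265, 45), 2)), Add(Rational(-60755, 85236), Rational(-89, 82121))), -376798) = Mul(Add(Mul(5, Pow(-220, 2)), Rational(-4996847359, 6999665556)), -376798) = Mul(Add(Mul(5, 48400), Rational(-4996847359, 6999665556)), -376798) = Mul(Add(242000, Rational(-4996847359, 6999665556)), -376798) = Mul(Rational(1693914067704641, 6999665556), -376798) = Rational(-319131716441486659759, 3499832778)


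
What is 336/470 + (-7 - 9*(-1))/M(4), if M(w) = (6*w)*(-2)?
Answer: 3797/5640 ≈ 0.67323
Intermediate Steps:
M(w) = -12*w
336/470 + (-7 - 9*(-1))/M(4) = 336/470 + (-7 - 9*(-1))/((-12*4)) = 336*(1/470) + (-7 + 9)/(-48) = 168/235 + 2*(-1/48) = 168/235 - 1/24 = 3797/5640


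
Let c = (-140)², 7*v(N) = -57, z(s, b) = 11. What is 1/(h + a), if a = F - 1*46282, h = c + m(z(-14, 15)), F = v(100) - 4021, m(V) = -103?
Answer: -7/215699 ≈ -3.2453e-5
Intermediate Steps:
v(N) = -57/7 (v(N) = (⅐)*(-57) = -57/7)
c = 19600
F = -28204/7 (F = -57/7 - 4021 = -28204/7 ≈ -4029.1)
h = 19497 (h = 19600 - 103 = 19497)
a = -352178/7 (a = -28204/7 - 1*46282 = -28204/7 - 46282 = -352178/7 ≈ -50311.)
1/(h + a) = 1/(19497 - 352178/7) = 1/(-215699/7) = -7/215699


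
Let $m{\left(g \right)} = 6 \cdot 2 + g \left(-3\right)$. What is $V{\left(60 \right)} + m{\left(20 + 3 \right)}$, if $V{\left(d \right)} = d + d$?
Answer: $63$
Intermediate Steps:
$m{\left(g \right)} = 12 - 3 g$
$V{\left(d \right)} = 2 d$
$V{\left(60 \right)} + m{\left(20 + 3 \right)} = 2 \cdot 60 + \left(12 - 3 \left(20 + 3\right)\right) = 120 + \left(12 - 69\right) = 120 - 57 = 63$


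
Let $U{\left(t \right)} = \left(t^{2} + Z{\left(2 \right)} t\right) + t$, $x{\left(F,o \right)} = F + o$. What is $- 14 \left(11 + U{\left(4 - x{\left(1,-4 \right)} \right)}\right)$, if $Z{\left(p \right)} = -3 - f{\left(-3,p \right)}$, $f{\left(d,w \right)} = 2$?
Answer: $-448$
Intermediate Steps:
$Z{\left(p \right)} = -5$ ($Z{\left(p \right)} = -3 - 2 = -5$)
$U{\left(t \right)} = t^{2} - 4 t$ ($U{\left(t \right)} = \left(t^{2} - 5 t\right) + t = t^{2} - 4 t$)
$- 14 \left(11 + U{\left(4 - x{\left(1,-4 \right)} \right)}\right) = - 14 \left(11 + \left(4 - \left(1 - 4\right)\right) \left(-4 + \left(4 - \left(1 - 4\right)\right)\right)\right) = - 14 \left(11 + \left(4 - -3\right) \left(-4 + \left(4 - -3\right)\right)\right) = - 14 \left(11 + \left(4 + 3\right) \left(-4 + \left(4 + 3\right)\right)\right) = - 14 \left(11 + 7 \left(-4 + 7\right)\right) = - 14 \left(11 + 7 \cdot 3\right) = - 14 \left(11 + 21\right) = \left(-14\right) 32 = -448$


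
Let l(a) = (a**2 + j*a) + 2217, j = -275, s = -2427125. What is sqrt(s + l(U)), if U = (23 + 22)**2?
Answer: sqrt(1118842) ≈ 1057.8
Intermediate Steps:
U = 2025 (U = 45**2 = 2025)
l(a) = 2217 + a**2 - 275*a (l(a) = (a**2 - 275*a) + 2217 = 2217 + a**2 - 275*a)
sqrt(s + l(U)) = sqrt(-2427125 + (2217 + 2025**2 - 275*2025)) = sqrt(-2427125 + (2217 + 4100625 - 556875)) = sqrt(-2427125 + 3545967) = sqrt(1118842)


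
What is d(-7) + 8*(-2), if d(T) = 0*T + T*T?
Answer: 33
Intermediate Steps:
d(T) = T² (d(T) = 0 + T² = T²)
d(-7) + 8*(-2) = (-7)² + 8*(-2) = 49 - 16 = 33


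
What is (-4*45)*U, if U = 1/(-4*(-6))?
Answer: -15/2 ≈ -7.5000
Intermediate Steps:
U = 1/24 ≈ 0.041667
(-4*45)*U = -4*45*(1/24) = -180*1/24 = -15/2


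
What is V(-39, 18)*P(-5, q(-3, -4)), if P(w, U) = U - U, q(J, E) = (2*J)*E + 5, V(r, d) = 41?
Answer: 0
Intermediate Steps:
q(J, E) = 5 + 2*E*J (q(J, E) = 2*E*J + 5 = 5 + 2*E*J)
P(w, U) = 0
V(-39, 18)*P(-5, q(-3, -4)) = 41*0 = 0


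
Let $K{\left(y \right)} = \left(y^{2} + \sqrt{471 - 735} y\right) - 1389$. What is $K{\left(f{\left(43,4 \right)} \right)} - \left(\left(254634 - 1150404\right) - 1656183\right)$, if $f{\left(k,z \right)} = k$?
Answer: $2552413 + 86 i \sqrt{66} \approx 2.5524 \cdot 10^{6} + 698.67 i$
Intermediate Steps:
$K{\left(y \right)} = -1389 + y^{2} + 2 i y \sqrt{66}$ ($K{\left(y \right)} = \left(y^{2} + \sqrt{-264} y\right) - 1389 = \left(y^{2} + 2 i \sqrt{66} y\right) - 1389 = \left(y^{2} + 2 i y \sqrt{66}\right) - 1389 = -1389 + y^{2} + 2 i y \sqrt{66}$)
$K{\left(f{\left(43,4 \right)} \right)} - \left(\left(254634 - 1150404\right) - 1656183\right) = \left(-1389 + 43^{2} + 2 i 43 \sqrt{66}\right) - \left(\left(254634 - 1150404\right) - 1656183\right) = \left(-1389 + 1849 + 86 i \sqrt{66}\right) - \left(-895770 - 1656183\right) = \left(460 + 86 i \sqrt{66}\right) - -2551953 = \left(460 + 86 i \sqrt{66}\right) + 2551953 = 2552413 + 86 i \sqrt{66}$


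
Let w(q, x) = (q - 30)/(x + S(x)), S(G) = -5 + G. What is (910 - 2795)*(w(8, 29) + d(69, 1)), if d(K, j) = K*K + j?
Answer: -475706140/53 ≈ -8.9756e+6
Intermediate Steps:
d(K, j) = j + K² (d(K, j) = K² + j = j + K²)
w(q, x) = (-30 + q)/(-5 + 2*x) (w(q, x) = (q - 30)/(x + (-5 + x)) = (-30 + q)/(-5 + 2*x))
(910 - 2795)*(w(8, 29) + d(69, 1)) = (910 - 2795)*((-30 + 8)/(-5 + 2*29) + (1 + 69²)) = -1885*(-22/(-5 + 58) + (1 + 4761)) = -1885*(-22/53 + 4762) = -1885*252364/53 = -475706140/53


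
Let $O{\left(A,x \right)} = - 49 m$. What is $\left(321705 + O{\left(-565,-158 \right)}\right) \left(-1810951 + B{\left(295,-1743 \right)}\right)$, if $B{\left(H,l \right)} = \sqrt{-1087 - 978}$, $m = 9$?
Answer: $-581793362064 + 321264 i \sqrt{2065} \approx -5.8179 \cdot 10^{11} + 1.4599 \cdot 10^{7} i$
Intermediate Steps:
$O{\left(A,x \right)} = -441$ ($O{\left(A,x \right)} = \left(-49\right) 9 = -441$)
$B{\left(H,l \right)} = i \sqrt{2065}$ ($B{\left(H,l \right)} = \sqrt{-2065} = i \sqrt{2065}$)
$\left(321705 + O{\left(-565,-158 \right)}\right) \left(-1810951 + B{\left(295,-1743 \right)}\right) = \left(321705 - 441\right) \left(-1810951 + i \sqrt{2065}\right) = 321264 \left(-1810951 + i \sqrt{2065}\right) = -581793362064 + 321264 i \sqrt{2065}$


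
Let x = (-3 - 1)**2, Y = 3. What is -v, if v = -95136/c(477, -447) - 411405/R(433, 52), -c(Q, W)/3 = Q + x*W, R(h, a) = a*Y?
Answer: 917025149/347100 ≈ 2642.0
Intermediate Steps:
x = 16 (x = (-4)**2 = 16)
R(h, a) = 3*a (R(h, a) = a*3 = 3*a)
c(Q, W) = -48*W - 3*Q (c(Q, W) = -3*(Q + 16*W) = -48*W - 3*Q)
v = -917025149/347100 (v = -95136/(-48*(-447) - 3*477) - 411405/(3*52) = -95136/(21456 - 1431) - 411405/156 = -95136/20025 - 411405*1/156 = -95136*1/20025 - 137135/52 = -31712/6675 - 137135/52 = -917025149/347100 ≈ -2642.0)
-v = -1*(-917025149/347100) = 917025149/347100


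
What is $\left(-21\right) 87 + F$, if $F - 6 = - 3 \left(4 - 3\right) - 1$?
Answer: $-1825$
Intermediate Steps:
$F = 2$ ($F = 6 - \left(1 + 3 \left(4 - 3\right)\right) = 6 - 4 = 2$)
$\left(-21\right) 87 + F = \left(-21\right) 87 + 2 = -1827 + 2 = -1825$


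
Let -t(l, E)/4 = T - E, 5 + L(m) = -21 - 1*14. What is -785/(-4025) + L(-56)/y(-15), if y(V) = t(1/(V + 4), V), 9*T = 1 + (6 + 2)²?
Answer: 2077/3220 ≈ 0.64503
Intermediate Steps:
T = 65/9 (T = (1 + (6 + 2)²)/9 = (1 + 8²)/9 = (1 + 64)/9 = (⅑)*65 = 65/9 ≈ 7.2222)
L(m) = -40 (L(m) = -5 + (-21 - 1*14) = -5 + (-21 - 14) = -5 - 35 = -40)
t(l, E) = -260/9 + 4*E (t(l, E) = -4*(65/9 - E) = -260/9 + 4*E)
y(V) = -260/9 + 4*V
-785/(-4025) + L(-56)/y(-15) = -785/(-4025) - 40/(-260/9 + 4*(-15)) = -785*(-1/4025) - 40/(-260/9 - 60) = 157/805 - 40/(-800/9) = 157/805 - 40*(-9/800) = 157/805 + 9/20 = 2077/3220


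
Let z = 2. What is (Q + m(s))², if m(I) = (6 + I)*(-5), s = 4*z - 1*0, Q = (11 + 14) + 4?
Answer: 1681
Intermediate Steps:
Q = 29 (Q = 25 + 4 = 29)
s = 8 (s = 4*2 - 1*0 = 8 + 0 = 8)
m(I) = -30 - 5*I
(Q + m(s))² = (29 + (-30 - 5*8))² = (29 + (-30 - 40))² = (29 - 70)² = (-41)² = 1681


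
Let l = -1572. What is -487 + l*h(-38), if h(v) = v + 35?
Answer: 4229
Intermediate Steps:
h(v) = 35 + v
-487 + l*h(-38) = -487 - 1572*(35 - 38) = -487 - 1572*(-3) = -487 + 4716 = 4229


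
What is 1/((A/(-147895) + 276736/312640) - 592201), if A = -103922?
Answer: -28898683/17113783085005 ≈ -1.6886e-6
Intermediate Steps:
1/((A/(-147895) + 276736/312640) - 592201) = 1/((-103922/(-147895) + 276736/312640) - 592201) = 1/((-103922*(-1/147895) + 276736*(1/312640)) - 592201) = 1/((103922/147895 + 4324/4885) - 592201) = 1/(45886278/28898683 - 592201) = 1/(-17113783085005/28898683) = -28898683/17113783085005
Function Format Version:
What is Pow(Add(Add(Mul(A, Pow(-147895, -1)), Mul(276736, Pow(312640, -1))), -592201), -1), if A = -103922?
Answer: Rational(-28898683, 17113783085005) ≈ -1.6886e-6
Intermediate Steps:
Pow(Add(Add(Mul(A, Pow(-147895, -1)), Mul(276736, Pow(312640, -1))), -592201), -1) = Pow(Add(Add(Mul(-103922, Pow(-147895, -1)), Mul(276736, Pow(312640, -1))), -592201), -1) = Pow(Add(Add(Mul(-103922, Rational(-1, 147895)), Mul(276736, Rational(1, 312640))), -592201), -1) = Pow(Add(Add(Rational(103922, 147895), Rational(4324, 4885)), -592201), -1) = Pow(Add(Rational(45886278, 28898683), -592201), -1) = Pow(Rational(-17113783085005, 28898683), -1) = Rational(-28898683, 17113783085005)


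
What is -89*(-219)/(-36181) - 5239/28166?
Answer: -738535765/1019074046 ≈ -0.72471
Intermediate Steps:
-89*(-219)/(-36181) - 5239/28166 = 19491*(-1/36181) - 5239*1/28166 = -19491/36181 - 5239/28166 = -738535765/1019074046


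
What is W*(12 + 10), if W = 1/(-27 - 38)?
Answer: -22/65 ≈ -0.33846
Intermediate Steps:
W = -1/65 (W = 1/(-65) = -1/65 ≈ -0.015385)
W*(12 + 10) = -(12 + 10)/65 = -1/65*22 = -22/65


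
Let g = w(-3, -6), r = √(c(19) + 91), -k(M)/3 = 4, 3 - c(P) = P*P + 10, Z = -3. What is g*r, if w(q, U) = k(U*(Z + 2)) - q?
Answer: -9*I*√277 ≈ -149.79*I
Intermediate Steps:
c(P) = -7 - P² (c(P) = 3 - (P*P + 10) = 3 - (P² + 10) = 3 - (10 + P²) = 3 + (-10 - P²) = -7 - P²)
k(M) = -12 (k(M) = -3*4 = -12)
r = I*√277 (r = √((-7 - 1*19²) + 91) = √((-7 - 1*361) + 91) = √((-7 - 361) + 91) = √(-368 + 91) = √(-277) = I*√277 ≈ 16.643*I)
w(q, U) = -12 - q
g = -9 (g = -12 - 1*(-3) = -12 + 3 = -9)
g*r = -9*I*√277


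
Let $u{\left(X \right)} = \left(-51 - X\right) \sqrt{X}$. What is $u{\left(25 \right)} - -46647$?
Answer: $46267$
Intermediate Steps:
$u{\left(X \right)} = \sqrt{X} \left(-51 - X\right)$
$u{\left(25 \right)} - -46647 = \sqrt{25} \left(-51 - 25\right) - -46647 = 5 \left(-51 - 25\right) + 46647 = 5 \left(-76\right) + 46647 = -380 + 46647 = 46267$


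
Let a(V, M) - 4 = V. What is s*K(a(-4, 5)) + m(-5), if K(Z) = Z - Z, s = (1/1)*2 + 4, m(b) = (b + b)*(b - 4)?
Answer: 90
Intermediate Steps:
m(b) = 2*b*(-4 + b) (m(b) = (2*b)*(-4 + b) = 2*b*(-4 + b))
a(V, M) = 4 + V
s = 6 (s = (1*1)*2 + 4 = 1*2 + 4 = 2 + 4 = 6)
K(Z) = 0
s*K(a(-4, 5)) + m(-5) = 6*0 + 2*(-5)*(-4 - 5) = 0 + 2*(-5)*(-9) = 0 + 90 = 90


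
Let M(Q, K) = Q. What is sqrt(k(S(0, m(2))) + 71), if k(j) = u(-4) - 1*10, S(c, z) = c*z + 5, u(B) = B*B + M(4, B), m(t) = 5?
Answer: 9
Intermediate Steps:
u(B) = 4 + B**2 (u(B) = B*B + 4 = B**2 + 4 = 4 + B**2)
S(c, z) = 5 + c*z
k(j) = 10 (k(j) = (4 + (-4)**2) - 1*10 = (4 + 16) - 10 = 20 - 10 = 10)
sqrt(k(S(0, m(2))) + 71) = sqrt(10 + 71) = sqrt(81) = 9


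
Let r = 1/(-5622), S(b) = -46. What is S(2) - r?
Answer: -258611/5622 ≈ -46.000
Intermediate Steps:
r = -1/5622 ≈ -0.00017787
S(2) - r = -46 - 1*(-1/5622) = -46 + 1/5622 = -258611/5622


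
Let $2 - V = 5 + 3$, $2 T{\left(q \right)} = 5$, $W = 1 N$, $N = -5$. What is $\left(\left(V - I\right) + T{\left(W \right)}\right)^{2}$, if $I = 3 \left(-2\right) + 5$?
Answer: $\frac{25}{4} \approx 6.25$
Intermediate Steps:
$W = -5$ ($W = 1 \left(-5\right) = -5$)
$T{\left(q \right)} = \frac{5}{2}$ ($T{\left(q \right)} = \frac{1}{2} \cdot 5 = \frac{5}{2}$)
$V = -6$ ($V = 2 - \left(5 + 3\right) = 2 - 8 = -6$)
$I = -1$ ($I = -6 + 5 = -1$)
$\left(\left(V - I\right) + T{\left(W \right)}\right)^{2} = \left(\left(-6 - -1\right) + \frac{5}{2}\right)^{2} = \left(\left(-6 + 1\right) + \frac{5}{2}\right)^{2} = \left(-5 + \frac{5}{2}\right)^{2} = \left(- \frac{5}{2}\right)^{2} = \frac{25}{4}$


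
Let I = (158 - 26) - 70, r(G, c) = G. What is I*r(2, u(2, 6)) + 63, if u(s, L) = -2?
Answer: 187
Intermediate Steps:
I = 62 (I = 132 - 70 = 62)
I*r(2, u(2, 6)) + 63 = 62*2 + 63 = 124 + 63 = 187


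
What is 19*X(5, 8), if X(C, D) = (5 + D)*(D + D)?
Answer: 3952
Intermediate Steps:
X(C, D) = 2*D*(5 + D) (X(C, D) = (5 + D)*(2*D) = 2*D*(5 + D))
19*X(5, 8) = 19*(2*8*(5 + 8)) = 19*(2*8*13) = 19*208 = 3952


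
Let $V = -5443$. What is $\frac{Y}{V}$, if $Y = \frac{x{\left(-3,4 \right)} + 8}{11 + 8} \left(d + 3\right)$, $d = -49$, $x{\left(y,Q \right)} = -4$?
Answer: $\frac{184}{103417} \approx 0.0017792$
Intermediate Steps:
$Y = - \frac{184}{19}$ ($Y = \frac{-4 + 8}{11 + 8} \left(-49 + 3\right) = \frac{4}{19} \left(-46\right) = - \frac{184}{19} \approx -9.6842$)
$\frac{Y}{V} = - \frac{184}{19 \left(-5443\right)} = \left(- \frac{184}{19}\right) \left(- \frac{1}{5443}\right) = \frac{184}{103417}$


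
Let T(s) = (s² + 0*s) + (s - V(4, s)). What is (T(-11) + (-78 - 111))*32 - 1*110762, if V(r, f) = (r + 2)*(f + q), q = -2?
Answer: -110794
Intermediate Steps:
V(r, f) = (-2 + f)*(2 + r) (V(r, f) = (r + 2)*(f - 2) = (2 + r)*(-2 + f) = (-2 + f)*(2 + r))
T(s) = 12 + s² - 5*s (T(s) = (s² + 0*s) + (s - (-4 - 2*4 + 2*s + s*4)) = (s² + 0) + (s - (-4 - 8 + 2*s + 4*s)) = s² + (s - (-12 + 6*s)) = s² + (s + (12 - 6*s)) = s² + (12 - 5*s) = 12 + s² - 5*s)
(T(-11) + (-78 - 111))*32 - 1*110762 = ((12 + (-11)² - 5*(-11)) + (-78 - 111))*32 - 1*110762 = ((12 + 121 + 55) - 189)*32 - 110762 = (188 - 189)*32 - 110762 = -1*32 - 110762 = -32 - 110762 = -110794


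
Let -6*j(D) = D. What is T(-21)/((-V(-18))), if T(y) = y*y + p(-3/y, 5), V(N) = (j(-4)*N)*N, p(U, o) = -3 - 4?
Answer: -217/108 ≈ -2.0093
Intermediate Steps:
j(D) = -D/6
p(U, o) = -7
V(N) = 2*N**2/3 (V(N) = ((-1/6*(-4))*N)*N = (2*N/3)*N = 2*N**2/3)
T(y) = -7 + y**2 (T(y) = y*y - 7 = y**2 - 7 = -7 + y**2)
T(-21)/((-V(-18))) = (-7 + (-21)**2)/((-2*(-18)**2/3)) = (-7 + 441)/((-2*324/3)) = 434/((-1*216)) = 434/(-216) = 434*(-1/216) = -217/108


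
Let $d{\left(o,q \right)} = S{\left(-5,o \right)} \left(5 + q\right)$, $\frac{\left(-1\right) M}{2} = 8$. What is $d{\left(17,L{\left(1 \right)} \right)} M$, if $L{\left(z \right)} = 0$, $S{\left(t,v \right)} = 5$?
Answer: $-400$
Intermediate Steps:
$M = -16$ ($M = \left(-2\right) 8 = -16$)
$d{\left(o,q \right)} = 25 + 5 q$ ($d{\left(o,q \right)} = 5 \left(5 + q\right) = 25 + 5 q$)
$d{\left(17,L{\left(1 \right)} \right)} M = \left(25 + 5 \cdot 0\right) \left(-16\right) = \left(25 + 0\right) \left(-16\right) = 25 \left(-16\right) = -400$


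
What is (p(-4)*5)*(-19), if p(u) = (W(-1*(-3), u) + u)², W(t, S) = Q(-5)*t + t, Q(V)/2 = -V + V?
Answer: -95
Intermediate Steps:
Q(V) = 0 (Q(V) = 2*(-V + V) = 2*0 = 0)
W(t, S) = t (W(t, S) = 0*t + t = 0 + t = t)
p(u) = (3 + u)² (p(u) = (-1*(-3) + u)² = (3 + u)²)
(p(-4)*5)*(-19) = ((3 - 4)²*5)*(-19) = ((-1)²*5)*(-19) = (1*5)*(-19) = 5*(-19) = -95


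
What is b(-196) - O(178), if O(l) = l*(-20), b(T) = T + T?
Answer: 3168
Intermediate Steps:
b(T) = 2*T
O(l) = -20*l
b(-196) - O(178) = 2*(-196) - (-20)*178 = -392 - 1*(-3560) = -392 + 3560 = 3168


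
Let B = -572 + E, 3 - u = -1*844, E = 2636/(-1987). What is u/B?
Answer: -1682989/1139200 ≈ -1.4773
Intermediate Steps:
E = -2636/1987 (E = 2636*(-1/1987) = -2636/1987 ≈ -1.3266)
u = 847 (u = 3 - (-1)*844 = 3 - 1*(-844) = 3 + 844 = 847)
B = -1139200/1987 (B = -572 - 2636/1987 = -1139200/1987 ≈ -573.33)
u/B = 847/(-1139200/1987) = 847*(-1987/1139200) = -1682989/1139200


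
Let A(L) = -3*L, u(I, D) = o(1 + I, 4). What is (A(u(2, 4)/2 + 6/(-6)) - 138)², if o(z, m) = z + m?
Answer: 84681/4 ≈ 21170.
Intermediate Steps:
o(z, m) = m + z
u(I, D) = 5 + I (u(I, D) = 4 + (1 + I) = 5 + I)
(A(u(2, 4)/2 + 6/(-6)) - 138)² = (-3*((5 + 2)/2 + 6/(-6)) - 138)² = (-3*(7*(½) + 6*(-⅙)) - 138)² = (-3*(7/2 - 1) - 138)² = (-3*5/2 - 138)² = (-15/2 - 138)² = (-291/2)² = 84681/4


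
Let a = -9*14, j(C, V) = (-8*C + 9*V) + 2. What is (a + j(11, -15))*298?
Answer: -103406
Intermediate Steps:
j(C, V) = 2 - 8*C + 9*V
a = -126
(a + j(11, -15))*298 = (-126 + (2 - 8*11 + 9*(-15)))*298 = (-126 + (2 - 88 - 135))*298 = (-126 - 221)*298 = -347*298 = -103406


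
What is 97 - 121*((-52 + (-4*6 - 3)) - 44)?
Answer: 14980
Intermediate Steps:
97 - 121*((-52 + (-4*6 - 3)) - 44) = 97 - 121*((-52 + (-24 - 3)) - 44) = 97 - 121*((-52 - 27) - 44) = 97 - 121*(-79 - 44) = 97 - 121*(-123) = 97 + 14883 = 14980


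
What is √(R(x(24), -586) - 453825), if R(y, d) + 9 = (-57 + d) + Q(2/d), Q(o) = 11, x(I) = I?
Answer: I*√454466 ≈ 674.14*I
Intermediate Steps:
R(y, d) = -55 + d (R(y, d) = -9 + ((-57 + d) + 11) = -9 + (-46 + d) = -55 + d)
√(R(x(24), -586) - 453825) = √((-55 - 586) - 453825) = √(-641 - 453825) = √(-454466) = I*√454466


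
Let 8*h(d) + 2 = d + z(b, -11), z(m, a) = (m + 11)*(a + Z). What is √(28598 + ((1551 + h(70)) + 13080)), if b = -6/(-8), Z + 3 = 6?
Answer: √172903/2 ≈ 207.91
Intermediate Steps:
Z = 3 (Z = -3 + 6 = 3)
b = ¾ (b = -6*(-⅛) = ¾ ≈ 0.75000)
z(m, a) = (3 + a)*(11 + m) (z(m, a) = (m + 11)*(a + 3) = (11 + m)*(3 + a) = (3 + a)*(11 + m))
h(d) = -12 + d/8 (h(d) = -¼ + (d + (33 + 3*(¾) + 11*(-11) - 11*¾))/8 = -¼ + (d + (33 + 9/4 - 121 - 33/4))/8 = -¼ + (d - 94)/8 = -¼ + (-94 + d)/8 = -¼ + (-47/4 + d/8) = -12 + d/8)
√(28598 + ((1551 + h(70)) + 13080)) = √(28598 + ((1551 + (-12 + (⅛)*70)) + 13080)) = √(28598 + ((1551 + (-12 + 35/4)) + 13080)) = √(28598 + ((1551 - 13/4) + 13080)) = √(28598 + (6191/4 + 13080)) = √(28598 + 58511/4) = √(172903/4) = √172903/2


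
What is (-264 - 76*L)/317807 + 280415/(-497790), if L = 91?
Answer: -18538396421/31640229306 ≈ -0.58591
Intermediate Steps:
(-264 - 76*L)/317807 + 280415/(-497790) = (-264 - 76*91)/317807 + 280415/(-497790) = (-264 - 6916)*(1/317807) + 280415*(-1/497790) = -7180*1/317807 - 56083/99558 = -7180/317807 - 56083/99558 = -18538396421/31640229306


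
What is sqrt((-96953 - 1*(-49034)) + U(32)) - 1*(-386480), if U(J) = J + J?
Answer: 386480 + I*sqrt(47855) ≈ 3.8648e+5 + 218.76*I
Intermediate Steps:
U(J) = 2*J
sqrt((-96953 - 1*(-49034)) + U(32)) - 1*(-386480) = sqrt((-96953 - 1*(-49034)) + 2*32) - 1*(-386480) = sqrt((-96953 + 49034) + 64) + 386480 = sqrt(-47919 + 64) + 386480 = sqrt(-47855) + 386480 = I*sqrt(47855) + 386480 = 386480 + I*sqrt(47855)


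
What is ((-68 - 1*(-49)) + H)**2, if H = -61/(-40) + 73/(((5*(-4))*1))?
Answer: 28561/64 ≈ 446.27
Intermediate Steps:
H = -17/8 (H = -61*(-1/40) + 73/((-20*1)) = 61/40 + 73/(-20) = 61/40 + 73*(-1/20) = 61/40 - 73/20 = -17/8 ≈ -2.1250)
((-68 - 1*(-49)) + H)**2 = ((-68 - 1*(-49)) - 17/8)**2 = ((-68 + 49) - 17/8)**2 = (-19 - 17/8)**2 = (-169/8)**2 = 28561/64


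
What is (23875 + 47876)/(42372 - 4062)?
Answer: 23917/12770 ≈ 1.8729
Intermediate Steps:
(23875 + 47876)/(42372 - 4062) = 71751/38310 = 71751*(1/38310) = 23917/12770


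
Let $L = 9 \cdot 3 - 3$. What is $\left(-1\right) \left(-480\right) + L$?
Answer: $504$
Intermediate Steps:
$L = 24$ ($L = 27 - 3 = 24$)
$\left(-1\right) \left(-480\right) + L = \left(-1\right) \left(-480\right) + 24 = 480 + 24 = 504$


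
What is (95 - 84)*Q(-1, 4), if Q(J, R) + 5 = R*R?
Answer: 121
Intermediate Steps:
Q(J, R) = -5 + R² (Q(J, R) = -5 + R*R = -5 + R²)
(95 - 84)*Q(-1, 4) = (95 - 84)*(-5 + 4²) = 11*(-5 + 16) = 11*11 = 121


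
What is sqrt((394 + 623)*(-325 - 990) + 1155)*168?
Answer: 1680*I*sqrt(13362) ≈ 1.942e+5*I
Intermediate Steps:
sqrt((394 + 623)*(-325 - 990) + 1155)*168 = sqrt(1017*(-1315) + 1155)*168 = sqrt(-1337355 + 1155)*168 = sqrt(-1336200)*168 = (10*I*sqrt(13362))*168 = 1680*I*sqrt(13362)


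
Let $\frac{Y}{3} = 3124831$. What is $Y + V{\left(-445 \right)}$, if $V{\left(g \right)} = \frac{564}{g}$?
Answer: $\frac{4171648821}{445} \approx 9.3745 \cdot 10^{6}$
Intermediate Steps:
$Y = 9374493$ ($Y = 3 \cdot 3124831 = 9374493$)
$Y + V{\left(-445 \right)} = 9374493 + \frac{564}{-445} = 9374493 + 564 \left(- \frac{1}{445}\right) = 9374493 - \frac{564}{445} = \frac{4171648821}{445}$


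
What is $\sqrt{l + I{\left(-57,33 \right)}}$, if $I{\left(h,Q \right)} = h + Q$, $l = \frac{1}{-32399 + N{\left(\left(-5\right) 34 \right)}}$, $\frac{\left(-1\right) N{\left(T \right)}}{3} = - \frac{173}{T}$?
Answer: $\frac{i \sqrt{728206745358554}}{5508349} \approx 4.899 i$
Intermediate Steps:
$N{\left(T \right)} = \frac{519}{T}$ ($N{\left(T \right)} = - 3 \left(- \frac{173}{T}\right) = \frac{519}{T}$)
$l = - \frac{170}{5508349}$ ($l = \frac{1}{-32399 + \frac{519}{\left(-5\right) 34}} = \frac{1}{-32399 + \frac{519}{-170}} = \frac{1}{-32399 + 519 \left(- \frac{1}{170}\right)} = \frac{1}{-32399 - \frac{519}{170}} = \frac{1}{- \frac{5508349}{170}} = - \frac{170}{5508349} \approx -3.0862 \cdot 10^{-5}$)
$I{\left(h,Q \right)} = Q + h$
$\sqrt{l + I{\left(-57,33 \right)}} = \sqrt{- \frac{170}{5508349} + \left(33 - 57\right)} = \sqrt{- \frac{170}{5508349} - 24} = \sqrt{- \frac{132200546}{5508349}} = \frac{i \sqrt{728206745358554}}{5508349}$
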